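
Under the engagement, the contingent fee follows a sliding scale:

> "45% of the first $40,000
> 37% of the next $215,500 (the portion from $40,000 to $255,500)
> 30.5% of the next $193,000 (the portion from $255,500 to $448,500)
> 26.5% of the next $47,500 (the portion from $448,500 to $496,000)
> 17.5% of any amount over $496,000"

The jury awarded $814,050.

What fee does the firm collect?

$224,846.25

First $40,000 at 45% = $18,000.00
Next $215,500 at 37% = $79,735.00
Next $193,000 at 30.5% = $58,865.00
Next $47,500 at 26.5% = $12,587.50
Remaining $318,050 at 17.5% = $55,658.75
Fee: $18,000.00 + $79,735.00 + $58,865.00 + $12,587.50 + $55,658.75 = $224,846.25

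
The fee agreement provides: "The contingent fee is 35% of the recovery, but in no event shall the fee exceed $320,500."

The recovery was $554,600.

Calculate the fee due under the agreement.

$194,110.00

35% of $554,600 = $194,110.00
That is under the $320,500 cap.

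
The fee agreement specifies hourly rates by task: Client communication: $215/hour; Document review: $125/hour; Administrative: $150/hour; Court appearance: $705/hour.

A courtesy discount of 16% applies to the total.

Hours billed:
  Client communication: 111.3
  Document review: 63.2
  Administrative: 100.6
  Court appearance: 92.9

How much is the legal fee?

$94,427.76

Client communication: 111.3 × $215 = $23,929.50
Document review: 63.2 × $125 = $7,900.00
Administrative: 100.6 × $150 = $15,090.00
Court appearance: 92.9 × $705 = $65,494.50
Subtotal: $112,414.00
Less 16% discount: −$17,986.24
Total: $112,414.00 − $17,986.24 = $94,427.76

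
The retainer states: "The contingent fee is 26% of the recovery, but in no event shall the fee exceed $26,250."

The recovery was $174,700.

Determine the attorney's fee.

26% of $174,700 = $45,422.00
That exceeds the $26,250 cap, so the fee is capped at $26,250.

$26,250.00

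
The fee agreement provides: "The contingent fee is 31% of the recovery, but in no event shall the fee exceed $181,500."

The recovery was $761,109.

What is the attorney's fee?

31% of $761,109 = $235,943.79
That exceeds the $181,500 cap, so the fee is capped at $181,500.

$181,500.00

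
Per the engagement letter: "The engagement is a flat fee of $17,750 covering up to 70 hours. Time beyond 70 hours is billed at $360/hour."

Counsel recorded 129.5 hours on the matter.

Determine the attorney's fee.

Flat fee: $17,750.00
Excess hours: 129.5 − 70 = 59.5
Overrun: 59.5 × $360 = $21,420.00
Total: $17,750.00 + $21,420.00 = $39,170.00

$39,170.00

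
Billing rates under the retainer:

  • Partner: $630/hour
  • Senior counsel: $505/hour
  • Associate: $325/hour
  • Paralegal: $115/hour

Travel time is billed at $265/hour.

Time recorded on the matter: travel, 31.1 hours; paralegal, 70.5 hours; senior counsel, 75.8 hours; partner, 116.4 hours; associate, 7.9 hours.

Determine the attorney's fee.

$130,527.50

Partner: 116.4 × $630 = $73,332.00
Senior counsel: 75.8 × $505 = $38,279.00
Associate: 7.9 × $325 = $2,567.50
Paralegal: 70.5 × $115 = $8,107.50
Subtotal: $73,332.00 + $38,279.00 + $2,567.50 + $8,107.50 = $122,286.00
Travel: 31.1 × $265 = $8,241.50
Total: $122,286.00 + $8,241.50 = $130,527.50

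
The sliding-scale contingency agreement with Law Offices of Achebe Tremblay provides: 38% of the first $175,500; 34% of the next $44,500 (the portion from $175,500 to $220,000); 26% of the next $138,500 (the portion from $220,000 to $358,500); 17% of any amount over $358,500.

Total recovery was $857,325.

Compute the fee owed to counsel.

First $175,500 at 38% = $66,690.00
Next $44,500 at 34% = $15,130.00
Next $138,500 at 26% = $36,010.00
Remaining $498,825 at 17% = $84,800.25
Fee: $66,690.00 + $15,130.00 + $36,010.00 + $84,800.25 = $202,630.25

$202,630.25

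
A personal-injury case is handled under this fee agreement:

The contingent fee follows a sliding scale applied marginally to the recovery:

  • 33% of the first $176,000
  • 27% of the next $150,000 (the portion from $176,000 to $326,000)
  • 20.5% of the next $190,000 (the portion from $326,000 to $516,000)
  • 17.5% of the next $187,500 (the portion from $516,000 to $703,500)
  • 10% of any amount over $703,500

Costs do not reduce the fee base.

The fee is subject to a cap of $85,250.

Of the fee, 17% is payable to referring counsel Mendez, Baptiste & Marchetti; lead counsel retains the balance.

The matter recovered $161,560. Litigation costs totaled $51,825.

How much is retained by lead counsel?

Fee base is the gross recovery, $161,560; costs are reimbursed separately.
First $161,560 at 33% = $53,314.80
$53,314.80 is under the $85,250 cap.
Referral share: 17% of $53,314.80 = $9,063.52; lead counsel retains $53,314.80 − $9,063.52 = $44,251.28.

$44,251.28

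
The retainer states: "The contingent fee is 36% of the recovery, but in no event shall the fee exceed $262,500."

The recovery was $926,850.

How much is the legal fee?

36% of $926,850 = $333,666.00
That exceeds the $262,500 cap, so the fee is capped at $262,500.

$262,500.00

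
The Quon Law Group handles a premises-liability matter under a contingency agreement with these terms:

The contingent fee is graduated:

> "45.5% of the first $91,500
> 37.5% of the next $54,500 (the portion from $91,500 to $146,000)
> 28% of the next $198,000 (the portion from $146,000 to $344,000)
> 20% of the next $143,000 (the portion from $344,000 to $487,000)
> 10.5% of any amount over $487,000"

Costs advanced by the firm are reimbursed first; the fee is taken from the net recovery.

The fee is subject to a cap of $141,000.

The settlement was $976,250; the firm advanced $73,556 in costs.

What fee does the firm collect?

Fee base (net of costs): $976,250 − $73,556 = $902,694
First $91,500 at 45.5% = $41,632.50
Next $54,500 at 37.5% = $20,437.50
Next $198,000 at 28% = $55,440.00
Next $143,000 at 20% = $28,600.00
Remaining $415,694 at 10.5% = $43,647.87
Fee: $41,632.50 + $20,437.50 + $55,440.00 + $28,600.00 + $43,647.87 = $189,757.87
$189,757.87 exceeds the $141,000 cap, so the fee is capped at $141,000.00.

$141,000.00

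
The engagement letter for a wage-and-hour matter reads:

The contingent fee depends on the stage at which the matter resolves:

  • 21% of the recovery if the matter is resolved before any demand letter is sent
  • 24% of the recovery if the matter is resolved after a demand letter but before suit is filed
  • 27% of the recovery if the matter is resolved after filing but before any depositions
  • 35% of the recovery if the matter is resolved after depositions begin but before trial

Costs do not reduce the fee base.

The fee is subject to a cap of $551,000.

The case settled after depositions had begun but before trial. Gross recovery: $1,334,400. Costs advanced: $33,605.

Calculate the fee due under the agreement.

Fee base is the gross recovery, $1,334,400; costs are reimbursed separately.
The matter settled after depositions had begun but before trial, so the 35% rate applies.
$1,334,400 × 35% = $467,040.00
$467,040.00 is under the $551,000 cap.

$467,040.00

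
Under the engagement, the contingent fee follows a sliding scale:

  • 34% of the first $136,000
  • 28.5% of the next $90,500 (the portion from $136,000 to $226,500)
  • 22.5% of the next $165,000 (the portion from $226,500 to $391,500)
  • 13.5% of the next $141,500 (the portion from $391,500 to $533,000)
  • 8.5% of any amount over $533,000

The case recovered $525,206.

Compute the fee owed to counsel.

First $136,000 at 34% = $46,240.00
Next $90,500 at 28.5% = $25,792.50
Next $165,000 at 22.5% = $37,125.00
Remaining $133,706 at 13.5% = $18,050.31
Fee: $46,240.00 + $25,792.50 + $37,125.00 + $18,050.31 = $127,207.81

$127,207.81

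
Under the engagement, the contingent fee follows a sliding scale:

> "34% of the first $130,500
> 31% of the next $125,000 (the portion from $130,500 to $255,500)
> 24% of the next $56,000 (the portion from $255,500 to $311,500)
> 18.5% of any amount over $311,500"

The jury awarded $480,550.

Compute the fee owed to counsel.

First $130,500 at 34% = $44,370.00
Next $125,000 at 31% = $38,750.00
Next $56,000 at 24% = $13,440.00
Remaining $169,050 at 18.5% = $31,274.25
Fee: $44,370.00 + $38,750.00 + $13,440.00 + $31,274.25 = $127,834.25

$127,834.25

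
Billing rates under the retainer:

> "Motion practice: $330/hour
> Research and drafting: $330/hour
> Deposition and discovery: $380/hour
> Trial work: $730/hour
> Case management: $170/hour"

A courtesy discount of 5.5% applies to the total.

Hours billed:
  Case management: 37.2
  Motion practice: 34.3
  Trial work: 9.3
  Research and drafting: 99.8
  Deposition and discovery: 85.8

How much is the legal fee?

$85,021.65

Motion practice: 34.3 × $330 = $11,319.00
Research and drafting: 99.8 × $330 = $32,934.00
Deposition and discovery: 85.8 × $380 = $32,604.00
Trial work: 9.3 × $730 = $6,789.00
Case management: 37.2 × $170 = $6,324.00
Subtotal: $89,970.00
Less 5.5% discount: −$4,948.35
Total: $89,970.00 − $4,948.35 = $85,021.65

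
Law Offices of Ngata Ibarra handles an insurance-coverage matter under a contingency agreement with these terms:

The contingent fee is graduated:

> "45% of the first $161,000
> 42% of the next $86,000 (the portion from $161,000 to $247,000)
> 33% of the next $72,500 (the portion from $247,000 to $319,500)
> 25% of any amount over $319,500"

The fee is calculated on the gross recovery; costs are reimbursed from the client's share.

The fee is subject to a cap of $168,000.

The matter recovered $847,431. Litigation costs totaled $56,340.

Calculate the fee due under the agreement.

Fee base is the gross recovery, $847,431; costs are reimbursed separately.
First $161,000 at 45% = $72,450.00
Next $86,000 at 42% = $36,120.00
Next $72,500 at 33% = $23,925.00
Remaining $527,931 at 25% = $131,982.75
Fee: $72,450.00 + $36,120.00 + $23,925.00 + $131,982.75 = $264,477.75
$264,477.75 exceeds the $168,000 cap, so the fee is capped at $168,000.00.

$168,000.00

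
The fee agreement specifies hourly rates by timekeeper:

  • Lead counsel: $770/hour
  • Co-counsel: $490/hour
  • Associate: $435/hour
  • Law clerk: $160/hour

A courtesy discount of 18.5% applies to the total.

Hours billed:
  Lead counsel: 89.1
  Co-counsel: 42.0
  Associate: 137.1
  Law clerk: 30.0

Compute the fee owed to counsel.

$125,204.78

Lead counsel: 89.1 × $770 = $68,607.00
Co-counsel: 42.0 × $490 = $20,580.00
Associate: 137.1 × $435 = $59,638.50
Law clerk: 30.0 × $160 = $4,800.00
Subtotal: $153,625.50
Less 18.5% discount: −$28,420.72
Total: $153,625.50 − $28,420.72 = $125,204.78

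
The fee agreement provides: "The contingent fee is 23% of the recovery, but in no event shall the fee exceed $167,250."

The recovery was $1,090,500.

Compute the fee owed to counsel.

$167,250.00

23% of $1,090,500 = $250,815.00
That exceeds the $167,250 cap, so the fee is capped at $167,250.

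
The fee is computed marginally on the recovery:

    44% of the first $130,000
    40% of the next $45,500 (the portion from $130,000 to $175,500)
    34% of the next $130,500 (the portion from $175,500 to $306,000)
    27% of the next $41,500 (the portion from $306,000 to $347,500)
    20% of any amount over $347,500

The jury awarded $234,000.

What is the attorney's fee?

$95,290.00

First $130,000 at 44% = $57,200.00
Next $45,500 at 40% = $18,200.00
Remaining $58,500 at 34% = $19,890.00
Fee: $57,200.00 + $18,200.00 + $19,890.00 = $95,290.00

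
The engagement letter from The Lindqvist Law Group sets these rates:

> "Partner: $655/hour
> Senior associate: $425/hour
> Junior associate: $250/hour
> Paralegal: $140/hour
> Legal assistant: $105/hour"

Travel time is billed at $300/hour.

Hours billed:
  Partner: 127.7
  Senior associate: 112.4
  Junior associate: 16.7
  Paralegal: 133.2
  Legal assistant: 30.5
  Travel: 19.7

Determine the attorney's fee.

$163,349.00

Partner: 127.7 × $655 = $83,643.50
Senior associate: 112.4 × $425 = $47,770.00
Junior associate: 16.7 × $250 = $4,175.00
Paralegal: 133.2 × $140 = $18,648.00
Legal assistant: 30.5 × $105 = $3,202.50
Subtotal: $83,643.50 + $47,770.00 + $4,175.00 + $18,648.00 + $3,202.50 = $157,439.00
Travel: 19.7 × $300 = $5,910.00
Total: $157,439.00 + $5,910.00 = $163,349.00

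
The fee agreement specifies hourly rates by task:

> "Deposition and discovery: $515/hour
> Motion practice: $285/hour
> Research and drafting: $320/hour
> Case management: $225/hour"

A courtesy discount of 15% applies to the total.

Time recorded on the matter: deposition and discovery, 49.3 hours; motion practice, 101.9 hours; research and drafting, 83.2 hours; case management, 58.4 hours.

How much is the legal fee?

Deposition and discovery: 49.3 × $515 = $25,389.50
Motion practice: 101.9 × $285 = $29,041.50
Research and drafting: 83.2 × $320 = $26,624.00
Case management: 58.4 × $225 = $13,140.00
Subtotal: $94,195.00
Less 15% discount: −$14,129.25
Total: $94,195.00 − $14,129.25 = $80,065.75

$80,065.75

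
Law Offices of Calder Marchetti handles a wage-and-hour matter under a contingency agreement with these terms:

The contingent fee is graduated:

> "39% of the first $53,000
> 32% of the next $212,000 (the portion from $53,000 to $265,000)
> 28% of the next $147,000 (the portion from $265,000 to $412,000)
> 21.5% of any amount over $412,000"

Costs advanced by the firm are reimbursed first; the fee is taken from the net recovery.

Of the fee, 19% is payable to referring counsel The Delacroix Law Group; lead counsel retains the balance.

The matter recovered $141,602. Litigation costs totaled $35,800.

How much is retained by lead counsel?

$30,428.98

Fee base (net of costs): $141,602 − $35,800 = $105,802
First $53,000 at 39% = $20,670.00
Remaining $52,802 at 32% = $16,896.64
Fee: $20,670.00 + $16,896.64 = $37,566.64
Referral share: 19% of $37,566.64 = $7,137.66; lead counsel retains $37,566.64 − $7,137.66 = $30,428.98.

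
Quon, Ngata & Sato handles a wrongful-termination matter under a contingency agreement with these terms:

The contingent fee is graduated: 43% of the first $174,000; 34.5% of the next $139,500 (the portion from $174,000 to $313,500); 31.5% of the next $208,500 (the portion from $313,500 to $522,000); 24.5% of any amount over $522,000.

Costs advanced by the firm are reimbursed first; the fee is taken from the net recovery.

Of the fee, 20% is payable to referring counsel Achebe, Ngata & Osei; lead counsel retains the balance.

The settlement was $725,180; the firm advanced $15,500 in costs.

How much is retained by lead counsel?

Fee base (net of costs): $725,180 − $15,500 = $709,680
First $174,000 at 43% = $74,820.00
Next $139,500 at 34.5% = $48,127.50
Next $208,500 at 31.5% = $65,677.50
Remaining $187,680 at 24.5% = $45,981.60
Fee: $74,820.00 + $48,127.50 + $65,677.50 + $45,981.60 = $234,606.60
Referral share: 20% of $234,606.60 = $46,921.32; lead counsel retains $234,606.60 − $46,921.32 = $187,685.28.

$187,685.28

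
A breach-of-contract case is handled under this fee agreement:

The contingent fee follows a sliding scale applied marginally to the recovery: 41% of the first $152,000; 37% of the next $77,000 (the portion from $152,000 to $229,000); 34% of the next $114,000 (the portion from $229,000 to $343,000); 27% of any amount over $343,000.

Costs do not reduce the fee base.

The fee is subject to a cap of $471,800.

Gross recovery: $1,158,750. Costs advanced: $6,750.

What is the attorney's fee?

Fee base is the gross recovery, $1,158,750; costs are reimbursed separately.
First $152,000 at 41% = $62,320.00
Next $77,000 at 37% = $28,490.00
Next $114,000 at 34% = $38,760.00
Remaining $815,750 at 27% = $220,252.50
Fee: $62,320.00 + $28,490.00 + $38,760.00 + $220,252.50 = $349,822.50
$349,822.50 is under the $471,800 cap.

$349,822.50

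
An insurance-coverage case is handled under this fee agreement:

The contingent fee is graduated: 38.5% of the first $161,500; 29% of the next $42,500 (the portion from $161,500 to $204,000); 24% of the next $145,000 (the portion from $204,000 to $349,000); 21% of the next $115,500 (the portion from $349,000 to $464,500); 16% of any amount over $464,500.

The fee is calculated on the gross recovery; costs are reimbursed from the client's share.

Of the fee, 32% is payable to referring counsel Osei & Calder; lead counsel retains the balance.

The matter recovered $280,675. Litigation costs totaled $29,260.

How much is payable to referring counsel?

Fee base is the gross recovery, $280,675; costs are reimbursed separately.
First $161,500 at 38.5% = $62,177.50
Next $42,500 at 29% = $12,325.00
Remaining $76,675 at 24% = $18,402.00
Fee: $62,177.50 + $12,325.00 + $18,402.00 = $92,904.50
Referral share: 32% of $92,904.50 = $29,729.44; lead counsel retains $92,904.50 − $29,729.44 = $63,175.06.

$29,729.44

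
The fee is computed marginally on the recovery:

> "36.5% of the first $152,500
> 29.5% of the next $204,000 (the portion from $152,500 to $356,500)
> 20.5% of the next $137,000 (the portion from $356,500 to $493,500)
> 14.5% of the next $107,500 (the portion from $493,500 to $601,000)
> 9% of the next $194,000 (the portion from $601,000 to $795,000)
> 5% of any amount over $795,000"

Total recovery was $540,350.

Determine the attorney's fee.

$150,720.75

First $152,500 at 36.5% = $55,662.50
Next $204,000 at 29.5% = $60,180.00
Next $137,000 at 20.5% = $28,085.00
Remaining $46,850 at 14.5% = $6,793.25
Fee: $55,662.50 + $60,180.00 + $28,085.00 + $6,793.25 = $150,720.75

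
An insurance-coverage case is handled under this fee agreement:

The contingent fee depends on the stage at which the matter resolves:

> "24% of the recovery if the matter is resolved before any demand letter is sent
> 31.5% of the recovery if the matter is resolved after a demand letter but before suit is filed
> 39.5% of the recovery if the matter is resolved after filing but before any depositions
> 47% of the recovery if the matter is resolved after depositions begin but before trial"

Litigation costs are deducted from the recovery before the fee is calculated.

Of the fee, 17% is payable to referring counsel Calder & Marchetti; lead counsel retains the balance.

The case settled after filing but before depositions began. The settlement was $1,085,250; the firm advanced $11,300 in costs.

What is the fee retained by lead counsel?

$352,094.51

Fee base (net of costs): $1,085,250 − $11,300 = $1,073,950
The matter settled after filing but before depositions began, so the 39.5% rate applies.
$1,073,950 × 39.5% = $424,210.25
Referral share: 17% of $424,210.25 = $72,115.74; lead counsel retains $424,210.25 − $72,115.74 = $352,094.51.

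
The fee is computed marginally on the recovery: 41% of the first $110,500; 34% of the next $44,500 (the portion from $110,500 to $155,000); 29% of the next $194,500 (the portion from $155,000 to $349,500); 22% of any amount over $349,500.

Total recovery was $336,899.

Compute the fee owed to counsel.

First $110,500 at 41% = $45,305.00
Next $44,500 at 34% = $15,130.00
Remaining $181,899 at 29% = $52,750.71
Fee: $45,305.00 + $15,130.00 + $52,750.71 = $113,185.71

$113,185.71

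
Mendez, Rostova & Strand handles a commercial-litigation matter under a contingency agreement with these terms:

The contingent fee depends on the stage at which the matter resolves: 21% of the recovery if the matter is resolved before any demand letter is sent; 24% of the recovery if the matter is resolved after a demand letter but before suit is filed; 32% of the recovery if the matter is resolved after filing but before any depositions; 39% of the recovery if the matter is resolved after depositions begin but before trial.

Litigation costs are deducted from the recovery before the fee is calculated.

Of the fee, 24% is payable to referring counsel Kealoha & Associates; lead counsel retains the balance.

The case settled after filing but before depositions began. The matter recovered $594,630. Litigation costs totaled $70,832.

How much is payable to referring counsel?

$40,227.69

Fee base (net of costs): $594,630 − $70,832 = $523,798
The matter settled after filing but before depositions began, so the 32% rate applies.
$523,798 × 32% = $167,615.36
Referral share: 24% of $167,615.36 = $40,227.69; lead counsel retains $167,615.36 − $40,227.69 = $127,387.67.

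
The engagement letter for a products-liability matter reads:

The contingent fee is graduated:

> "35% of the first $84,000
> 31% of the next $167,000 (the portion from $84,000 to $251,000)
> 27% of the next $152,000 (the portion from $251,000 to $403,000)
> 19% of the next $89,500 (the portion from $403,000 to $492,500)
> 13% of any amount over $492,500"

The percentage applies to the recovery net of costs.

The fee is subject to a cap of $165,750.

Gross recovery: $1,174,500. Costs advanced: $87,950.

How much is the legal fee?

$165,750.00

Fee base (net of costs): $1,174,500 − $87,950 = $1,086,550
First $84,000 at 35% = $29,400.00
Next $167,000 at 31% = $51,770.00
Next $152,000 at 27% = $41,040.00
Next $89,500 at 19% = $17,005.00
Remaining $594,050 at 13% = $77,226.50
Fee: $29,400.00 + $51,770.00 + $41,040.00 + $17,005.00 + $77,226.50 = $216,441.50
$216,441.50 exceeds the $165,750 cap, so the fee is capped at $165,750.00.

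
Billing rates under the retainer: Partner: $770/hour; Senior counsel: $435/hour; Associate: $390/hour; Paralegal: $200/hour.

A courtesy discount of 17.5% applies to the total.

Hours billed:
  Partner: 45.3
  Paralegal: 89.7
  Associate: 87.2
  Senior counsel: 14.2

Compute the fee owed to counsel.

Partner: 45.3 × $770 = $34,881.00
Senior counsel: 14.2 × $435 = $6,177.00
Associate: 87.2 × $390 = $34,008.00
Paralegal: 89.7 × $200 = $17,940.00
Subtotal: $93,006.00
Less 17.5% discount: −$16,276.05
Total: $93,006.00 − $16,276.05 = $76,729.95

$76,729.95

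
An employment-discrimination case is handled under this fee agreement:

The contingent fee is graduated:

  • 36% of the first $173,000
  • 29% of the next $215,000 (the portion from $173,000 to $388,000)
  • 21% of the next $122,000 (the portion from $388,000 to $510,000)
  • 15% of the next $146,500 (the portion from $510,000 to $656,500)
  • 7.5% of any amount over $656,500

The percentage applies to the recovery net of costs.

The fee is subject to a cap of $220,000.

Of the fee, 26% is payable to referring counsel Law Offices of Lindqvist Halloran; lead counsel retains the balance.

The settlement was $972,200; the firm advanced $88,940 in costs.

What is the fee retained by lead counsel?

Fee base (net of costs): $972,200 − $88,940 = $883,260
First $173,000 at 36% = $62,280.00
Next $215,000 at 29% = $62,350.00
Next $122,000 at 21% = $25,620.00
Next $146,500 at 15% = $21,975.00
Remaining $226,760 at 7.5% = $17,007.00
Fee: $62,280.00 + $62,350.00 + $25,620.00 + $21,975.00 + $17,007.00 = $189,232.00
$189,232.00 is under the $220,000 cap.
Referral share: 26% of $189,232.00 = $49,200.32; lead counsel retains $189,232.00 − $49,200.32 = $140,031.68.

$140,031.68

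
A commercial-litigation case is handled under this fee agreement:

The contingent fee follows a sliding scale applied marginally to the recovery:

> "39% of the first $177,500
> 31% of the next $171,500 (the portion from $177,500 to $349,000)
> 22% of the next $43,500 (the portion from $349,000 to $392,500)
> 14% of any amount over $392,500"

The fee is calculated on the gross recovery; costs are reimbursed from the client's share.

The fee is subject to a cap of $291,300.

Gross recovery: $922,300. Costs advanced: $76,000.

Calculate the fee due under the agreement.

$206,132.00

Fee base is the gross recovery, $922,300; costs are reimbursed separately.
First $177,500 at 39% = $69,225.00
Next $171,500 at 31% = $53,165.00
Next $43,500 at 22% = $9,570.00
Remaining $529,800 at 14% = $74,172.00
Fee: $69,225.00 + $53,165.00 + $9,570.00 + $74,172.00 = $206,132.00
$206,132.00 is under the $291,300 cap.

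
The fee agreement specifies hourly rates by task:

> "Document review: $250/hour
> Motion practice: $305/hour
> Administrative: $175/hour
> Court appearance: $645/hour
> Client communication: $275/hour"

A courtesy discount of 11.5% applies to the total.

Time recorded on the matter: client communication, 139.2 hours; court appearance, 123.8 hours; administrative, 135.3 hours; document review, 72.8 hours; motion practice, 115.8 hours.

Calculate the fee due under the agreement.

Document review: 72.8 × $250 = $18,200.00
Motion practice: 115.8 × $305 = $35,319.00
Administrative: 135.3 × $175 = $23,677.50
Court appearance: 123.8 × $645 = $79,851.00
Client communication: 139.2 × $275 = $38,280.00
Subtotal: $195,327.50
Less 11.5% discount: −$22,462.66
Total: $195,327.50 − $22,462.66 = $172,864.84

$172,864.84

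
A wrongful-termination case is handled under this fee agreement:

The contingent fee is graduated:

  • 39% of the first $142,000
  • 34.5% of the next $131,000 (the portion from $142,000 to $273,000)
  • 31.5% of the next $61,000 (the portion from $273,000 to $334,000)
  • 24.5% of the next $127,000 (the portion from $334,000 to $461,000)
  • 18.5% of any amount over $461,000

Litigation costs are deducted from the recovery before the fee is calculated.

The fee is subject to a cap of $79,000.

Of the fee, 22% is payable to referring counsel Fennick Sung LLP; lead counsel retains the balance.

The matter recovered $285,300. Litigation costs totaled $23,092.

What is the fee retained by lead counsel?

$61,620.00

Fee base (net of costs): $285,300 − $23,092 = $262,208
First $142,000 at 39% = $55,380.00
Remaining $120,208 at 34.5% = $41,471.76
Fee: $55,380.00 + $41,471.76 = $96,851.76
$96,851.76 exceeds the $79,000 cap, so the fee is capped at $79,000.00.
Referral share: 22% of $79,000.00 = $17,380.00; lead counsel retains $79,000.00 − $17,380.00 = $61,620.00.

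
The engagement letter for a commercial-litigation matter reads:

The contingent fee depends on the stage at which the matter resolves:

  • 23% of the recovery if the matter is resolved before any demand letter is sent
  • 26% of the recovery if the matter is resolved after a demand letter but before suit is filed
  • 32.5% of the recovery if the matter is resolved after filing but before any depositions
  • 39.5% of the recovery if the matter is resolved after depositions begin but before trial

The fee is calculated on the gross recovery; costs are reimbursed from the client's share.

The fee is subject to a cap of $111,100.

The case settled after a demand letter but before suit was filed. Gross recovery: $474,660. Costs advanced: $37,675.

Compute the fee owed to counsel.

$111,100.00

Fee base is the gross recovery, $474,660; costs are reimbursed separately.
The matter settled after a demand letter but before suit was filed, so the 26% rate applies.
$474,660 × 26% = $123,411.60
$123,411.60 exceeds the $111,100 cap, so the fee is capped at $111,100.00.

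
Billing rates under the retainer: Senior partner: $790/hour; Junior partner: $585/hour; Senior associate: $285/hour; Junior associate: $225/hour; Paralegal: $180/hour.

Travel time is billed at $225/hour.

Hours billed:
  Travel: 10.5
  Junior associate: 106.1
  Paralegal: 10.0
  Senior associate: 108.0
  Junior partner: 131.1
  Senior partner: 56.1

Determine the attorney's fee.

Senior partner: 56.1 × $790 = $44,319.00
Junior partner: 131.1 × $585 = $76,693.50
Senior associate: 108.0 × $285 = $30,780.00
Junior associate: 106.1 × $225 = $23,872.50
Paralegal: 10.0 × $180 = $1,800.00
Subtotal: $44,319.00 + $76,693.50 + $30,780.00 + $23,872.50 + $1,800.00 = $177,465.00
Travel: 10.5 × $225 = $2,362.50
Total: $177,465.00 + $2,362.50 = $179,827.50

$179,827.50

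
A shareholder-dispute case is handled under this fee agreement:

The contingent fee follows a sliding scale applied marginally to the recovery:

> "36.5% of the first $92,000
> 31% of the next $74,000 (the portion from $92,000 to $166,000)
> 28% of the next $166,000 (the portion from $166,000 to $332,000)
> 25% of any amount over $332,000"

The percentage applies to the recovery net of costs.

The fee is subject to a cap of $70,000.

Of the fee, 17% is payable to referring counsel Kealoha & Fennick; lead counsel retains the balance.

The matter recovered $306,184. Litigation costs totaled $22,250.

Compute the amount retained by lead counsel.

$58,100.00

Fee base (net of costs): $306,184 − $22,250 = $283,934
First $92,000 at 36.5% = $33,580.00
Next $74,000 at 31% = $22,940.00
Remaining $117,934 at 28% = $33,021.52
Fee: $33,580.00 + $22,940.00 + $33,021.52 = $89,541.52
$89,541.52 exceeds the $70,000 cap, so the fee is capped at $70,000.00.
Referral share: 17% of $70,000.00 = $11,900.00; lead counsel retains $70,000.00 − $11,900.00 = $58,100.00.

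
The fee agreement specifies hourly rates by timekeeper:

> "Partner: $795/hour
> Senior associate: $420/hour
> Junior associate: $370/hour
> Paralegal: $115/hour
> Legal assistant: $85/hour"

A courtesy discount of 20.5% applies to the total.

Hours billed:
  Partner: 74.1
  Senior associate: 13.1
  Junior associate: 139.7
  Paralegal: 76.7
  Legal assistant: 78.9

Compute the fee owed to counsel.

$104,643.86

Partner: 74.1 × $795 = $58,909.50
Senior associate: 13.1 × $420 = $5,502.00
Junior associate: 139.7 × $370 = $51,689.00
Paralegal: 76.7 × $115 = $8,820.50
Legal assistant: 78.9 × $85 = $6,706.50
Subtotal: $131,627.50
Less 20.5% discount: −$26,983.64
Total: $131,627.50 − $26,983.64 = $104,643.86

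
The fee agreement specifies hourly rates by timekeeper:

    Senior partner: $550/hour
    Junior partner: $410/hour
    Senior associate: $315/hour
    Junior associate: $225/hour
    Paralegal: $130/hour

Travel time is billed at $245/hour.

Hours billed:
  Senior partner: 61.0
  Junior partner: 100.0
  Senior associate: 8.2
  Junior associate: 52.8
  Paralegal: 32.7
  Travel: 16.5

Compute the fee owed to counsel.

Senior partner: 61.0 × $550 = $33,550.00
Junior partner: 100.0 × $410 = $41,000.00
Senior associate: 8.2 × $315 = $2,583.00
Junior associate: 52.8 × $225 = $11,880.00
Paralegal: 32.7 × $130 = $4,251.00
Subtotal: $33,550.00 + $41,000.00 + $2,583.00 + $11,880.00 + $4,251.00 = $93,264.00
Travel: 16.5 × $245 = $4,042.50
Total: $93,264.00 + $4,042.50 = $97,306.50

$97,306.50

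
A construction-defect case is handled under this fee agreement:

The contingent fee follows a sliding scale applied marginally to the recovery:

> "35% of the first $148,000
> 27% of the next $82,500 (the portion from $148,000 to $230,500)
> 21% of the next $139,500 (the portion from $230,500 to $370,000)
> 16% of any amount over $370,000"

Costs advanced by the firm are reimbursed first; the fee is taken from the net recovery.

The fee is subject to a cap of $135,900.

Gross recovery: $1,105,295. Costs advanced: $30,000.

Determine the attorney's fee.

$135,900.00

Fee base (net of costs): $1,105,295 − $30,000 = $1,075,295
First $148,000 at 35% = $51,800.00
Next $82,500 at 27% = $22,275.00
Next $139,500 at 21% = $29,295.00
Remaining $705,295 at 16% = $112,847.20
Fee: $51,800.00 + $22,275.00 + $29,295.00 + $112,847.20 = $216,217.20
$216,217.20 exceeds the $135,900 cap, so the fee is capped at $135,900.00.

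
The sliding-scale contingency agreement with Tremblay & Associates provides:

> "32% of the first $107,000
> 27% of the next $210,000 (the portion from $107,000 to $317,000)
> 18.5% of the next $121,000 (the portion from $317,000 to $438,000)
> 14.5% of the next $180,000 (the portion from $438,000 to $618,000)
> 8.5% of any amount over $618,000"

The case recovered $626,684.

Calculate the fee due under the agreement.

First $107,000 at 32% = $34,240.00
Next $210,000 at 27% = $56,700.00
Next $121,000 at 18.5% = $22,385.00
Next $180,000 at 14.5% = $26,100.00
Remaining $8,684 at 8.5% = $738.14
Fee: $34,240.00 + $56,700.00 + $22,385.00 + $26,100.00 + $738.14 = $140,163.14

$140,163.14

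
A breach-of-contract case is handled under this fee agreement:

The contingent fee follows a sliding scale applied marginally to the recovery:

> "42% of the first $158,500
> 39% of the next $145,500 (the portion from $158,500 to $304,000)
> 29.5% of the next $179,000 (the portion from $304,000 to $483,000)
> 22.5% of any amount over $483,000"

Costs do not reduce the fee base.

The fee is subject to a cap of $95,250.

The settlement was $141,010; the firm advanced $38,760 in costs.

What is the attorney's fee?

$59,224.20

Fee base is the gross recovery, $141,010; costs are reimbursed separately.
First $141,010 at 42% = $59,224.20
$59,224.20 is under the $95,250 cap.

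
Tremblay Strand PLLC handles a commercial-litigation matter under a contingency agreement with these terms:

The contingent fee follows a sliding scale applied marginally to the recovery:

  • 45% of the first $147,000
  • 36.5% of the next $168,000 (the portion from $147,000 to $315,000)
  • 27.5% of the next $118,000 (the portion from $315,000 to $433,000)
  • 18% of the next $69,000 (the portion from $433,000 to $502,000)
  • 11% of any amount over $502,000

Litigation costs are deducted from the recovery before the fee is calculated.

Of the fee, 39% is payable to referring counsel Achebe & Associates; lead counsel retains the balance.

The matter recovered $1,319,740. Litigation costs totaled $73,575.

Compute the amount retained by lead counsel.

Fee base (net of costs): $1,319,740 − $73,575 = $1,246,165
First $147,000 at 45% = $66,150.00
Next $168,000 at 36.5% = $61,320.00
Next $118,000 at 27.5% = $32,450.00
Next $69,000 at 18% = $12,420.00
Remaining $744,165 at 11% = $81,858.15
Fee: $66,150.00 + $61,320.00 + $32,450.00 + $12,420.00 + $81,858.15 = $254,198.15
Referral share: 39% of $254,198.15 = $99,137.28; lead counsel retains $254,198.15 − $99,137.28 = $155,060.87.

$155,060.87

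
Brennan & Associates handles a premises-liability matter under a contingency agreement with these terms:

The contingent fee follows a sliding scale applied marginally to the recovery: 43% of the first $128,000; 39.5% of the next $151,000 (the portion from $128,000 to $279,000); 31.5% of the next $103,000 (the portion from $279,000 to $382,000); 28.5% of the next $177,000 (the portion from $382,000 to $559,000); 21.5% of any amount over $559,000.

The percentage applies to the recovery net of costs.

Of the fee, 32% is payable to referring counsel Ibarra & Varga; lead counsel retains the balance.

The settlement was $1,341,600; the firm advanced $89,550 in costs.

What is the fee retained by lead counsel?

Fee base (net of costs): $1,341,600 − $89,550 = $1,252,050
First $128,000 at 43% = $55,040.00
Next $151,000 at 39.5% = $59,645.00
Next $103,000 at 31.5% = $32,445.00
Next $177,000 at 28.5% = $50,445.00
Remaining $693,050 at 21.5% = $149,005.75
Fee: $55,040.00 + $59,645.00 + $32,445.00 + $50,445.00 + $149,005.75 = $346,580.75
Referral share: 32% of $346,580.75 = $110,905.84; lead counsel retains $346,580.75 − $110,905.84 = $235,674.91.

$235,674.91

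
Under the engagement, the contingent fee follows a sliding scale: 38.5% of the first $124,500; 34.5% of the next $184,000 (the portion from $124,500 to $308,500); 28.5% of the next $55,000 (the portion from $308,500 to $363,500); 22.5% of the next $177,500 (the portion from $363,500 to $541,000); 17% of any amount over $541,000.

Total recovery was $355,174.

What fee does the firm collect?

$124,714.59

First $124,500 at 38.5% = $47,932.50
Next $184,000 at 34.5% = $63,480.00
Remaining $46,674 at 28.5% = $13,302.09
Fee: $47,932.50 + $63,480.00 + $13,302.09 = $124,714.59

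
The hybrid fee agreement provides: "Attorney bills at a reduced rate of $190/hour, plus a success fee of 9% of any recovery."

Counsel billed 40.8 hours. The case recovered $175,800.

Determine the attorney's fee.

$23,574.00

Hourly: 40.8 × $190 = $7,752.00
Success fee: 9% of $175,800 = $15,822.00
Total: $7,752.00 + $15,822.00 = $23,574.00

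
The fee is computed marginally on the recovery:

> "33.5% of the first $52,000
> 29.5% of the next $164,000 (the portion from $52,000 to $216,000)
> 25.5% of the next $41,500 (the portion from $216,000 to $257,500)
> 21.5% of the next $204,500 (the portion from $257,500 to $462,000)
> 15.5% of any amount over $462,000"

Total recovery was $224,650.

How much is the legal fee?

First $52,000 at 33.5% = $17,420.00
Next $164,000 at 29.5% = $48,380.00
Remaining $8,650 at 25.5% = $2,205.75
Fee: $17,420.00 + $48,380.00 + $2,205.75 = $68,005.75

$68,005.75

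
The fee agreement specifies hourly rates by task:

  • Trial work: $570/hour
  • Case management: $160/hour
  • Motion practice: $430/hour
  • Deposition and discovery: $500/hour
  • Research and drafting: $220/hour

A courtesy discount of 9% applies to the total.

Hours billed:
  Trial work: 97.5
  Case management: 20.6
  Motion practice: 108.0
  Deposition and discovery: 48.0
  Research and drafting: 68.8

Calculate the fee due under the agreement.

Trial work: 97.5 × $570 = $55,575.00
Case management: 20.6 × $160 = $3,296.00
Motion practice: 108.0 × $430 = $46,440.00
Deposition and discovery: 48.0 × $500 = $24,000.00
Research and drafting: 68.8 × $220 = $15,136.00
Subtotal: $144,447.00
Less 9% discount: −$13,000.23
Total: $144,447.00 − $13,000.23 = $131,446.77

$131,446.77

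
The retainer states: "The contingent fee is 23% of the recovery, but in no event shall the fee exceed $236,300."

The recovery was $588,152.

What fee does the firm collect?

$135,274.96

23% of $588,152 = $135,274.96
That is under the $236,300 cap.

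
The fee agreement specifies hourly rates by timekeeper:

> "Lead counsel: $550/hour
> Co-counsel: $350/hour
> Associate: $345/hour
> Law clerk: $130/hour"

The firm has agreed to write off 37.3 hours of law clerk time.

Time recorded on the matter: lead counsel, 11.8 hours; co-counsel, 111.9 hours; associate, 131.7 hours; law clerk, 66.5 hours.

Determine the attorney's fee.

Lead counsel: 11.8 × $550 = $6,490.00
Co-counsel: 111.9 × $350 = $39,165.00
Associate: 131.7 × $345 = $45,436.50
Law clerk: 66.5 × $130 = $8,645.00
Subtotal: $99,736.50
Write-off: 37.3 × $130 = $4,849.00
Total: $99,736.50 − $4,849.00 = $94,887.50

$94,887.50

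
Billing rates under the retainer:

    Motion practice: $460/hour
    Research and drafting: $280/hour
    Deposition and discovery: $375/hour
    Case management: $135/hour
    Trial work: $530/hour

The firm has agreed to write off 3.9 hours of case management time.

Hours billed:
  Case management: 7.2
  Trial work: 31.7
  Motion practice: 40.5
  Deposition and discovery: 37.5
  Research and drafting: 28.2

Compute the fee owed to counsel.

Motion practice: 40.5 × $460 = $18,630.00
Research and drafting: 28.2 × $280 = $7,896.00
Deposition and discovery: 37.5 × $375 = $14,062.50
Case management: 7.2 × $135 = $972.00
Trial work: 31.7 × $530 = $16,801.00
Subtotal: $58,361.50
Write-off: 3.9 × $135 = $526.50
Total: $58,361.50 − $526.50 = $57,835.00

$57,835.00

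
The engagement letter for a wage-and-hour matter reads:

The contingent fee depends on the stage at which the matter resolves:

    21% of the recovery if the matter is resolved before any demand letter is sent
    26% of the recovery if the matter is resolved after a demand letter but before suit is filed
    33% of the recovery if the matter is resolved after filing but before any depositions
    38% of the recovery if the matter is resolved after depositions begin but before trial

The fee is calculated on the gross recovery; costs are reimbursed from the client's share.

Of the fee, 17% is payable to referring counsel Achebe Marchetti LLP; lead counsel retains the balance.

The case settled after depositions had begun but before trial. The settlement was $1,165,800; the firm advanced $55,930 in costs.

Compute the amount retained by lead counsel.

$367,693.32

Fee base is the gross recovery, $1,165,800; costs are reimbursed separately.
The matter settled after depositions had begun but before trial, so the 38% rate applies.
$1,165,800 × 38% = $443,004.00
Referral share: 17% of $443,004.00 = $75,310.68; lead counsel retains $443,004.00 − $75,310.68 = $367,693.32.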